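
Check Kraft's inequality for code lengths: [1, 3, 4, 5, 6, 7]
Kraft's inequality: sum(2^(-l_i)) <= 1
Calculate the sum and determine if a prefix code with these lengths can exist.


Sum = 2^(-1) + 2^(-3) + 2^(-4) + 2^(-5) + 2^(-6) + 2^(-7)
    = 0.5 + 0.125 + 0.0625 + 0.03125 + 0.015625 + 0.0078125
    = 95/128 = 0.7421875
Since 0.7421875 <= 1, Kraft's inequality IS satisfied.
A prefix code with these lengths CAN exist.

Kraft sum = 0.7421875. Satisfied.


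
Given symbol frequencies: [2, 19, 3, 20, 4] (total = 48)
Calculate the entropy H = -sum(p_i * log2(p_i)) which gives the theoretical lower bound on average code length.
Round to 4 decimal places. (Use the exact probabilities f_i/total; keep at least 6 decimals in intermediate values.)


Per-symbol terms -p_i * log2(p_i) with p_i = f_i/48:
  p = 2/48 = 0.041667: log2(p) = -4.584963, -p*log2(p) = 0.191040
  p = 19/48 = 0.395833: log2(p) = -1.337035, -p*log2(p) = 0.529243
  p = 3/48 = 0.062500: log2(p) = -4.000000, -p*log2(p) = 0.250000
  p = 20/48 = 0.416667: log2(p) = -1.263034, -p*log2(p) = 0.526264
  p = 4/48 = 0.083333: log2(p) = -3.584963, -p*log2(p) = 0.298747
H = 0.191040 + 0.529243 + 0.250000 + 0.526264 + 0.298747 = 1.795294

H = 1.7953 bits/symbol


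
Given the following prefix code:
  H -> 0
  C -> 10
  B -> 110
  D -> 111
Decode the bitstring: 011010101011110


Decoding step by step:
Bits 0 -> H
Bits 110 -> B
Bits 10 -> C
Bits 10 -> C
Bits 10 -> C
Bits 111 -> D
Bits 10 -> C


Decoded message: HBCCCDC


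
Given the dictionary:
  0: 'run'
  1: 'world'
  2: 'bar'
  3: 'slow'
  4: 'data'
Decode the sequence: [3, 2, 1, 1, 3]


Look up each index in the dictionary:
  3 -> 'slow'
  2 -> 'bar'
  1 -> 'world'
  1 -> 'world'
  3 -> 'slow'

Decoded: "slow bar world world slow"


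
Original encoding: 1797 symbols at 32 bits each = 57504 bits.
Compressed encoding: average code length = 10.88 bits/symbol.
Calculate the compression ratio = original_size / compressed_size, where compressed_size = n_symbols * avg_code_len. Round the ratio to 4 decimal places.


original_size = n_symbols * orig_bits = 1797 * 32 = 57504 bits
compressed_size = n_symbols * avg_code_len = 1797 * 10.88 = 19551.36 bits
ratio = original_size / compressed_size = 57504 / 19551.36 = 2.9412

Compression ratio = 2.9412


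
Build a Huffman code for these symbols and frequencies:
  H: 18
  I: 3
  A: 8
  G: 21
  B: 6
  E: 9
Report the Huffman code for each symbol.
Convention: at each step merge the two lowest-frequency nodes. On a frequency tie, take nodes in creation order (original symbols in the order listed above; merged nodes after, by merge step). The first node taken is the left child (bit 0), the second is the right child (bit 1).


Huffman tree construction:
Step 1: Merge I(3) + B(6) = 9
Step 2: Merge A(8) + E(9) = 17
Step 3: Merge (I+B)(9) + (A+E)(17) = 26
Step 4: Merge H(18) + G(21) = 39
Step 5: Merge ((I+B)+(A+E))(26) + (H+G)(39) = 65
Read each symbol's code off the tree from the root (left child = 0, right child = 1).

Codes:
  H: 10 (length 2)
  I: 000 (length 3)
  A: 010 (length 3)
  G: 11 (length 2)
  B: 001 (length 3)
  E: 011 (length 3)
Average code length: 156/65 = 2.4000 bits/symbol


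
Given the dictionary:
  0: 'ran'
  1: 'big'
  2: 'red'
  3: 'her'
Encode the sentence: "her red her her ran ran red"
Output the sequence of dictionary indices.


Look up each word in the dictionary:
  'her' -> 3
  'red' -> 2
  'her' -> 3
  'her' -> 3
  'ran' -> 0
  'ran' -> 0
  'red' -> 2

Encoded: [3, 2, 3, 3, 0, 0, 2]


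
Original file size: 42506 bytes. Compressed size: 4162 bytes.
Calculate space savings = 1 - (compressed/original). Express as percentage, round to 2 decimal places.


ratio = compressed/original = 4162/42506 = 0.097916
savings = 1 - ratio = 1 - 0.097916 = 0.902084
as a percentage: 0.902084 * 100 = 90.21%

Space savings = 1 - 4162/42506 = 90.21%


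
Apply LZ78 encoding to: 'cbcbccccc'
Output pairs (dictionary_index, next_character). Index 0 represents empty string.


LZ78 encoding steps:
Dictionary: {0: ''}
Step 1: w='' (idx 0), next='c' -> output (0, 'c'), add 'c' as idx 1
Step 2: w='' (idx 0), next='b' -> output (0, 'b'), add 'b' as idx 2
Step 3: w='c' (idx 1), next='b' -> output (1, 'b'), add 'cb' as idx 3
Step 4: w='c' (idx 1), next='c' -> output (1, 'c'), add 'cc' as idx 4
Step 5: w='cc' (idx 4), next='c' -> output (4, 'c'), add 'ccc' as idx 5


Encoded: [(0, 'c'), (0, 'b'), (1, 'b'), (1, 'c'), (4, 'c')]


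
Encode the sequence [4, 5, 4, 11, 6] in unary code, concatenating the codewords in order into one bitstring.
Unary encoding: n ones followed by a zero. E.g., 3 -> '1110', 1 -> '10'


Encode each number as n ones followed by a terminating 0:
  4 -> 11110 (5 bits)
  5 -> 111110 (6 bits)
  4 -> 11110 (5 bits)
  11 -> 111111111110 (12 bits)
  6 -> 1111110 (7 bits)
Total length = 5 + 6 + 5 + 12 + 7 = 35 bits.

Unary([4, 5, 4, 11, 6]) = 11110111110111101111111111101111110 (35 bits)


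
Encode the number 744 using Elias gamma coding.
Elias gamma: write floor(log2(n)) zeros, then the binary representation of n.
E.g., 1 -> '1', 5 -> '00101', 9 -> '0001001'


num_bits = floor(log2(744)) + 1 = 10
leading_zeros = num_bits - 1 = 9
binary(744) = 1011101000

Elias gamma(744) = '000000000' + '1011101000' = 0000000001011101000 (19 bits)


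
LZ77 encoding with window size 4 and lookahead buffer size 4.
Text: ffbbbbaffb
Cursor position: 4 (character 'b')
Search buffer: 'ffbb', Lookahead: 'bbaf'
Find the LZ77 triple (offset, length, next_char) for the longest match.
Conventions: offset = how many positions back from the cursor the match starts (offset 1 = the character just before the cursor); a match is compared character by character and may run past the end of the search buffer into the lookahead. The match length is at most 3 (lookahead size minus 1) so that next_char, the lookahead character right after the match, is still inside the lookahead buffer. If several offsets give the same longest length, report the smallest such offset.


Try each offset into the search buffer:
  offset=1 (pos 3, char 'b'): match length 2
  offset=2 (pos 2, char 'b'): match length 2
  offset=3 (pos 1, char 'f'): match length 0
  offset=4 (pos 0, char 'f'): match length 0
Longest match has length 2, found at offsets 1, 2; take the smallest, offset 1.
next_char = character at position 4 + 2 = 6 -> 'a'

Best match: offset=1, length=2 (matching 'bb' starting at position 3)
LZ77 triple: (1, 2, 'a')


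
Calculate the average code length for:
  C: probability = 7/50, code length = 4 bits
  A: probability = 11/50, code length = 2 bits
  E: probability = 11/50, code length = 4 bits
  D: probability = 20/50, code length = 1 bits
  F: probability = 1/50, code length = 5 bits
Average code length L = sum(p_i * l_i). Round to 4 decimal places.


Weighted contributions p_i * l_i:
  C: (7/50) * 4 = 28/50
  A: (11/50) * 2 = 22/50
  E: (11/50) * 4 = 44/50
  D: (20/50) * 1 = 20/50
  F: (1/50) * 5 = 5/50
Sum = (28 + 22 + 44 + 20 + 5)/50 = 119/50

L = 119/50 = 2.3800 bits/symbol


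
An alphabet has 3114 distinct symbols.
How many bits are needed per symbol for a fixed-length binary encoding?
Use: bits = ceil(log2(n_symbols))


log2(3114) = 11.6046
Bracket: 2^11 = 2048 < 3114 <= 2^12 = 4096
So ceil(log2(3114)) = 12

bits = ceil(log2(3114)) = ceil(11.6046) = 12 bits


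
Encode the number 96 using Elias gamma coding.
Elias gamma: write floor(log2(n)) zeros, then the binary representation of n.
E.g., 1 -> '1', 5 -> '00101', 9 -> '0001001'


num_bits = floor(log2(96)) + 1 = 7
leading_zeros = num_bits - 1 = 6
binary(96) = 1100000

Elias gamma(96) = '000000' + '1100000' = 0000001100000 (13 bits)


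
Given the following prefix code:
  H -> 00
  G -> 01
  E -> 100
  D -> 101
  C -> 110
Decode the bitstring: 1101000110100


Decoding step by step:
Bits 110 -> C
Bits 100 -> E
Bits 01 -> G
Bits 101 -> D
Bits 00 -> H


Decoded message: CEGDH


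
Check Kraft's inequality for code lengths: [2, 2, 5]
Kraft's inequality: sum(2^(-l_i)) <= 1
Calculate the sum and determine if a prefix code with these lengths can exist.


Sum = 2^(-2) + 2^(-2) + 2^(-5)
    = 0.25 + 0.25 + 0.03125
    = 17/32 = 0.53125
Since 0.53125 <= 1, Kraft's inequality IS satisfied.
A prefix code with these lengths CAN exist.

Kraft sum = 0.53125. Satisfied.


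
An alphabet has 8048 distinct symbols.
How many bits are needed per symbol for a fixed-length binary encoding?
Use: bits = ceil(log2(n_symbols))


log2(8048) = 12.9744
Bracket: 2^12 = 4096 < 8048 <= 2^13 = 8192
So ceil(log2(8048)) = 13

bits = ceil(log2(8048)) = ceil(12.9744) = 13 bits


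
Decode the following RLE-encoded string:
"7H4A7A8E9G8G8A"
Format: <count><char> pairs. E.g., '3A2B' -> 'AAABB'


Expanding each <count><char> pair:
  7H -> 'HHHHHHH'
  4A -> 'AAAA'
  7A -> 'AAAAAAA'
  8E -> 'EEEEEEEE'
  9G -> 'GGGGGGGGG'
  8G -> 'GGGGGGGG'
  8A -> 'AAAAAAAA'

Decoded = HHHHHHHAAAAAAAAAAAEEEEEEEEGGGGGGGGGGGGGGGGGAAAAAAAA


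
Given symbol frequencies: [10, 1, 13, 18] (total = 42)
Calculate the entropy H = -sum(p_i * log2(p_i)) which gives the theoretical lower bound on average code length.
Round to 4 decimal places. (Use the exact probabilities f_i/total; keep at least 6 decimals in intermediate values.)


Per-symbol terms -p_i * log2(p_i) with p_i = f_i/42:
  p = 10/42 = 0.238095: log2(p) = -2.070389, -p*log2(p) = 0.492950
  p = 1/42 = 0.023810: log2(p) = -5.392317, -p*log2(p) = 0.128389
  p = 13/42 = 0.309524: log2(p) = -1.691878, -p*log2(p) = 0.523676
  p = 18/42 = 0.428571: log2(p) = -1.222392, -p*log2(p) = 0.523882
H = 0.492950 + 0.128389 + 0.523676 + 0.523882 = 1.668897

H = 1.6689 bits/symbol


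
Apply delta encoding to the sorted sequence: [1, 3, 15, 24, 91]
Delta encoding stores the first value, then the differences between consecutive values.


First value: 1
Deltas:
  3 - 1 = 2
  15 - 3 = 12
  24 - 15 = 9
  91 - 24 = 67


Delta encoded: [1, 2, 12, 9, 67]


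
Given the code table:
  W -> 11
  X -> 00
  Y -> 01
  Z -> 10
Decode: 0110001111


Decoding:
01 -> Y
10 -> Z
00 -> X
11 -> W
11 -> W


Result: YZXWW


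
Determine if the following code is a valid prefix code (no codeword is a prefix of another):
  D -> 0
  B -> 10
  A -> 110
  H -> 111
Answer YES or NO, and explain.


Checking each pair (does one codeword prefix another?):
  D='0' vs B='10': no prefix
  D='0' vs A='110': no prefix
  D='0' vs H='111': no prefix
  B='10' vs D='0': no prefix
  B='10' vs A='110': no prefix
  B='10' vs H='111': no prefix
  A='110' vs D='0': no prefix
  A='110' vs B='10': no prefix
  A='110' vs H='111': no prefix
  H='111' vs D='0': no prefix
  H='111' vs B='10': no prefix
  H='111' vs A='110': no prefix
No violation found over all pairs.

YES -- this is a valid prefix code. No codeword is a prefix of any other codeword.


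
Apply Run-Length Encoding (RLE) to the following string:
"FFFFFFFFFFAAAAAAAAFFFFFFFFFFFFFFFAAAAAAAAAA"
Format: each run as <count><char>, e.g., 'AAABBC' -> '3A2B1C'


Scanning runs left to right:
  i=0: run of 'F' x 10 -> '10F'
  i=10: run of 'A' x 8 -> '8A'
  i=18: run of 'F' x 15 -> '15F'
  i=33: run of 'A' x 10 -> '10A'

RLE = 10F8A15F10A


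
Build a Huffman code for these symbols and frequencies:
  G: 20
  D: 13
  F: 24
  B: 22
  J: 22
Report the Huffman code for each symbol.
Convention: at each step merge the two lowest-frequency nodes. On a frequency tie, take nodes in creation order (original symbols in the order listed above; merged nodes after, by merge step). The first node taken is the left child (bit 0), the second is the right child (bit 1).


Huffman tree construction:
Step 1: Merge D(13) + G(20) = 33
Step 2: Merge B(22) + J(22) = 44
Step 3: Merge F(24) + (D+G)(33) = 57
Step 4: Merge (B+J)(44) + (F+(D+G))(57) = 101
Read each symbol's code off the tree from the root (left child = 0, right child = 1).

Codes:
  G: 111 (length 3)
  D: 110 (length 3)
  F: 10 (length 2)
  B: 00 (length 2)
  J: 01 (length 2)
Average code length: 235/101 = 2.3267 bits/symbol


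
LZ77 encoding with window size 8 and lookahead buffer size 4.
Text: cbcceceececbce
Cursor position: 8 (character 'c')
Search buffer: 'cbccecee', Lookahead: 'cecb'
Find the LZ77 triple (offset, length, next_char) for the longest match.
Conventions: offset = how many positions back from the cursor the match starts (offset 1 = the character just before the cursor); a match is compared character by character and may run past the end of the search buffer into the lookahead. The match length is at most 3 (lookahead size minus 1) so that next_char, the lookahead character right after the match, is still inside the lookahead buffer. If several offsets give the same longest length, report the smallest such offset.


Try each offset into the search buffer:
  offset=1 (pos 7, char 'e'): match length 0
  offset=2 (pos 6, char 'e'): match length 0
  offset=3 (pos 5, char 'c'): match length 2
  offset=4 (pos 4, char 'e'): match length 0
  offset=5 (pos 3, char 'c'): match length 3
  offset=6 (pos 2, char 'c'): match length 1
  offset=7 (pos 1, char 'b'): match length 0
  offset=8 (pos 0, char 'c'): match length 1
Longest match has length 3 at offset 5.
next_char = character at position 8 + 3 = 11 -> 'b'

Best match: offset=5, length=3 (matching 'cec' starting at position 3)
LZ77 triple: (5, 3, 'b')


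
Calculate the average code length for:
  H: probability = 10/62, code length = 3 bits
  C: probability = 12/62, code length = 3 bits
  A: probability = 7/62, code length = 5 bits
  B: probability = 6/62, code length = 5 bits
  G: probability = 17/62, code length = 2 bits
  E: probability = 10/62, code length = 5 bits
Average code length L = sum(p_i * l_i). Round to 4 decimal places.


Weighted contributions p_i * l_i:
  H: (10/62) * 3 = 30/62
  C: (12/62) * 3 = 36/62
  A: (7/62) * 5 = 35/62
  B: (6/62) * 5 = 30/62
  G: (17/62) * 2 = 34/62
  E: (10/62) * 5 = 50/62
Sum = (30 + 36 + 35 + 30 + 34 + 50)/62 = 215/62

L = 215/62 = 3.4677 bits/symbol


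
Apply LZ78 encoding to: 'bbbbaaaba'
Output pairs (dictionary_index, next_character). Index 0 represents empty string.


LZ78 encoding steps:
Dictionary: {0: ''}
Step 1: w='' (idx 0), next='b' -> output (0, 'b'), add 'b' as idx 1
Step 2: w='b' (idx 1), next='b' -> output (1, 'b'), add 'bb' as idx 2
Step 3: w='b' (idx 1), next='a' -> output (1, 'a'), add 'ba' as idx 3
Step 4: w='' (idx 0), next='a' -> output (0, 'a'), add 'a' as idx 4
Step 5: w='a' (idx 4), next='b' -> output (4, 'b'), add 'ab' as idx 5
Step 6: w='a' (idx 4), end of input -> output (4, '')


Encoded: [(0, 'b'), (1, 'b'), (1, 'a'), (0, 'a'), (4, 'b'), (4, '')]


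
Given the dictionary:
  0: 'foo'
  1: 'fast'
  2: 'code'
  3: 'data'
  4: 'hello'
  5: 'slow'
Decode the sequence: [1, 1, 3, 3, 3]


Look up each index in the dictionary:
  1 -> 'fast'
  1 -> 'fast'
  3 -> 'data'
  3 -> 'data'
  3 -> 'data'

Decoded: "fast fast data data data"


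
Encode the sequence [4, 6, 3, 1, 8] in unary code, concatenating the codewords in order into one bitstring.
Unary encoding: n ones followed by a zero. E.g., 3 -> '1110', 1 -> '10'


Encode each number as n ones followed by a terminating 0:
  4 -> 11110 (5 bits)
  6 -> 1111110 (7 bits)
  3 -> 1110 (4 bits)
  1 -> 10 (2 bits)
  8 -> 111111110 (9 bits)
Total length = 5 + 7 + 4 + 2 + 9 = 27 bits.

Unary([4, 6, 3, 1, 8]) = 111101111110111010111111110 (27 bits)


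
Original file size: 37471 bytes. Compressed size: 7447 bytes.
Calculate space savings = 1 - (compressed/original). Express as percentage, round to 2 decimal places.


ratio = compressed/original = 7447/37471 = 0.19874
savings = 1 - ratio = 1 - 0.19874 = 0.80126
as a percentage: 0.80126 * 100 = 80.13%

Space savings = 1 - 7447/37471 = 80.13%


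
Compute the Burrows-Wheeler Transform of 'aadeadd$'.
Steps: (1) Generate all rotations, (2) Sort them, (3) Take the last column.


Rotations (sorted):
  0: $aadeadd -> last char: d
  1: aadeadd$ -> last char: $
  2: add$aade -> last char: e
  3: adeadd$a -> last char: a
  4: d$aadead -> last char: d
  5: dd$aadea -> last char: a
  6: deadd$aa -> last char: a
  7: eadd$aad -> last char: d


BWT = d$eadaad


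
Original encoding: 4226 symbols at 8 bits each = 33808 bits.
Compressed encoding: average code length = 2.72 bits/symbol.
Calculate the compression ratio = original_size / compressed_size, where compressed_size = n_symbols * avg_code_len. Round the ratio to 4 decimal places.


original_size = n_symbols * orig_bits = 4226 * 8 = 33808 bits
compressed_size = n_symbols * avg_code_len = 4226 * 2.72 = 11494.72 bits
ratio = original_size / compressed_size = 33808 / 11494.72 = 2.9412

Compression ratio = 2.9412


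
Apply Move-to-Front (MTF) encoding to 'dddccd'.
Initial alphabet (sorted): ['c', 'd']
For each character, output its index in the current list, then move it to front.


MTF encoding:
'd': index 1 in ['c', 'd'] -> ['d', 'c']
'd': index 0 in ['d', 'c'] -> ['d', 'c']
'd': index 0 in ['d', 'c'] -> ['d', 'c']
'c': index 1 in ['d', 'c'] -> ['c', 'd']
'c': index 0 in ['c', 'd'] -> ['c', 'd']
'd': index 1 in ['c', 'd'] -> ['d', 'c']


Output: [1, 0, 0, 1, 0, 1]


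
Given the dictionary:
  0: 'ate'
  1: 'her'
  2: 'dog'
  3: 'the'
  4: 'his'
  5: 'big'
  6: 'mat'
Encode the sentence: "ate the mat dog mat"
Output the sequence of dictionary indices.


Look up each word in the dictionary:
  'ate' -> 0
  'the' -> 3
  'mat' -> 6
  'dog' -> 2
  'mat' -> 6

Encoded: [0, 3, 6, 2, 6]


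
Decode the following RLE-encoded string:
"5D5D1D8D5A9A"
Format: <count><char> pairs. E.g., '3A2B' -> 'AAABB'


Expanding each <count><char> pair:
  5D -> 'DDDDD'
  5D -> 'DDDDD'
  1D -> 'D'
  8D -> 'DDDDDDDD'
  5A -> 'AAAAA'
  9A -> 'AAAAAAAAA'

Decoded = DDDDDDDDDDDDDDDDDDDAAAAAAAAAAAAAA


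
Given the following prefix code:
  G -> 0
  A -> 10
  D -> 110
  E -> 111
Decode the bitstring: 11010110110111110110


Decoding step by step:
Bits 110 -> D
Bits 10 -> A
Bits 110 -> D
Bits 110 -> D
Bits 111 -> E
Bits 110 -> D
Bits 110 -> D


Decoded message: DADDEDD


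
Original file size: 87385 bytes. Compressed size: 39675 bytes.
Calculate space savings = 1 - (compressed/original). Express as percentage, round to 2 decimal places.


ratio = compressed/original = 39675/87385 = 0.454025
savings = 1 - ratio = 1 - 0.454025 = 0.545975
as a percentage: 0.545975 * 100 = 54.6%

Space savings = 1 - 39675/87385 = 54.6%


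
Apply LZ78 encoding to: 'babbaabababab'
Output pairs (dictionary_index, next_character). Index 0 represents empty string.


LZ78 encoding steps:
Dictionary: {0: ''}
Step 1: w='' (idx 0), next='b' -> output (0, 'b'), add 'b' as idx 1
Step 2: w='' (idx 0), next='a' -> output (0, 'a'), add 'a' as idx 2
Step 3: w='b' (idx 1), next='b' -> output (1, 'b'), add 'bb' as idx 3
Step 4: w='a' (idx 2), next='a' -> output (2, 'a'), add 'aa' as idx 4
Step 5: w='b' (idx 1), next='a' -> output (1, 'a'), add 'ba' as idx 5
Step 6: w='ba' (idx 5), next='b' -> output (5, 'b'), add 'bab' as idx 6
Step 7: w='a' (idx 2), next='b' -> output (2, 'b'), add 'ab' as idx 7


Encoded: [(0, 'b'), (0, 'a'), (1, 'b'), (2, 'a'), (1, 'a'), (5, 'b'), (2, 'b')]


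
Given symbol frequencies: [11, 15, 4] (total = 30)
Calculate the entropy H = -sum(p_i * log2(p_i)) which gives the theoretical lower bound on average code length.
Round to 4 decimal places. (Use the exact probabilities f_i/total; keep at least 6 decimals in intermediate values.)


Per-symbol terms -p_i * log2(p_i) with p_i = f_i/30:
  p = 11/30 = 0.366667: log2(p) = -1.447459, -p*log2(p) = 0.530735
  p = 15/30 = 0.500000: log2(p) = -1.000000, -p*log2(p) = 0.500000
  p = 4/30 = 0.133333: log2(p) = -2.906891, -p*log2(p) = 0.387585
H = 0.530735 + 0.500000 + 0.387585 = 1.418320

H = 1.4183 bits/symbol


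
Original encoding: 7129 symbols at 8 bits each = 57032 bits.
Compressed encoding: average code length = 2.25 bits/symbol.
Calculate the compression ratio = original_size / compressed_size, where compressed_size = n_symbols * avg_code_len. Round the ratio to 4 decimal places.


original_size = n_symbols * orig_bits = 7129 * 8 = 57032 bits
compressed_size = n_symbols * avg_code_len = 7129 * 2.25 = 16040.25 bits
ratio = original_size / compressed_size = 57032 / 16040.25 = 3.5556

Compression ratio = 3.5556


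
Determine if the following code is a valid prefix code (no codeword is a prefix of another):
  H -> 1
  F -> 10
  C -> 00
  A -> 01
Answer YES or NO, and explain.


Checking each pair (does one codeword prefix another?):
  H='1' vs F='10': prefix -- VIOLATION

NO -- this is NOT a valid prefix code. H (1) is a prefix of F (10).


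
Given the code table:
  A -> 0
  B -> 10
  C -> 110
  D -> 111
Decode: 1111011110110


Decoding:
111 -> D
10 -> B
111 -> D
10 -> B
110 -> C


Result: DBDBC


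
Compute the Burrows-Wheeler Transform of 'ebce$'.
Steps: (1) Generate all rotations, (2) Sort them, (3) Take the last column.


Rotations (sorted):
  0: $ebce -> last char: e
  1: bce$e -> last char: e
  2: ce$eb -> last char: b
  3: e$ebc -> last char: c
  4: ebce$ -> last char: $


BWT = eebc$


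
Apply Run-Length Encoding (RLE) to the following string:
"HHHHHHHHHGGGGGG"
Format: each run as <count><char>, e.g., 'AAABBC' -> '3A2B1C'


Scanning runs left to right:
  i=0: run of 'H' x 9 -> '9H'
  i=9: run of 'G' x 6 -> '6G'

RLE = 9H6G


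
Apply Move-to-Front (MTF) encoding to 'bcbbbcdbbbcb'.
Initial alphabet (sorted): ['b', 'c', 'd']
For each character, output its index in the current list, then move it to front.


MTF encoding:
'b': index 0 in ['b', 'c', 'd'] -> ['b', 'c', 'd']
'c': index 1 in ['b', 'c', 'd'] -> ['c', 'b', 'd']
'b': index 1 in ['c', 'b', 'd'] -> ['b', 'c', 'd']
'b': index 0 in ['b', 'c', 'd'] -> ['b', 'c', 'd']
'b': index 0 in ['b', 'c', 'd'] -> ['b', 'c', 'd']
'c': index 1 in ['b', 'c', 'd'] -> ['c', 'b', 'd']
'd': index 2 in ['c', 'b', 'd'] -> ['d', 'c', 'b']
'b': index 2 in ['d', 'c', 'b'] -> ['b', 'd', 'c']
'b': index 0 in ['b', 'd', 'c'] -> ['b', 'd', 'c']
'b': index 0 in ['b', 'd', 'c'] -> ['b', 'd', 'c']
'c': index 2 in ['b', 'd', 'c'] -> ['c', 'b', 'd']
'b': index 1 in ['c', 'b', 'd'] -> ['b', 'c', 'd']


Output: [0, 1, 1, 0, 0, 1, 2, 2, 0, 0, 2, 1]


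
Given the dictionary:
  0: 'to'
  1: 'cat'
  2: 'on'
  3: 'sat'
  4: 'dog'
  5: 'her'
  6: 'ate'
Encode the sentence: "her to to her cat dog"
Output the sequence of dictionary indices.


Look up each word in the dictionary:
  'her' -> 5
  'to' -> 0
  'to' -> 0
  'her' -> 5
  'cat' -> 1
  'dog' -> 4

Encoded: [5, 0, 0, 5, 1, 4]


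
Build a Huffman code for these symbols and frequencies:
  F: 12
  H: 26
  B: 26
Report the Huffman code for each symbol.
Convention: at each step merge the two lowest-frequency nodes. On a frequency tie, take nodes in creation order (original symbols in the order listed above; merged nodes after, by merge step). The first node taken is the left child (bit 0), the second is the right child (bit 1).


Huffman tree construction:
Step 1: Merge F(12) + H(26) = 38
Step 2: Merge B(26) + (F+H)(38) = 64
Read each symbol's code off the tree from the root (left child = 0, right child = 1).

Codes:
  F: 10 (length 2)
  H: 11 (length 2)
  B: 0 (length 1)
Average code length: 102/64 = 1.5938 bits/symbol


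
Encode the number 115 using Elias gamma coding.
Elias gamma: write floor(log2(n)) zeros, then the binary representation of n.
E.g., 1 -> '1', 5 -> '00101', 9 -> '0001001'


num_bits = floor(log2(115)) + 1 = 7
leading_zeros = num_bits - 1 = 6
binary(115) = 1110011

Elias gamma(115) = '000000' + '1110011' = 0000001110011 (13 bits)


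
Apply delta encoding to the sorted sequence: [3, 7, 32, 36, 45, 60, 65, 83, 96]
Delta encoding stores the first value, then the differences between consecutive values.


First value: 3
Deltas:
  7 - 3 = 4
  32 - 7 = 25
  36 - 32 = 4
  45 - 36 = 9
  60 - 45 = 15
  65 - 60 = 5
  83 - 65 = 18
  96 - 83 = 13


Delta encoded: [3, 4, 25, 4, 9, 15, 5, 18, 13]


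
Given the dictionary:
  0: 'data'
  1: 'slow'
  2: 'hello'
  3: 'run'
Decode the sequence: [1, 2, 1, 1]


Look up each index in the dictionary:
  1 -> 'slow'
  2 -> 'hello'
  1 -> 'slow'
  1 -> 'slow'

Decoded: "slow hello slow slow"


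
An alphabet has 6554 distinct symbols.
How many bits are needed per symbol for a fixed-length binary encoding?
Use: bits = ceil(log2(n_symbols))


log2(6554) = 12.6782
Bracket: 2^12 = 4096 < 6554 <= 2^13 = 8192
So ceil(log2(6554)) = 13

bits = ceil(log2(6554)) = ceil(12.6782) = 13 bits


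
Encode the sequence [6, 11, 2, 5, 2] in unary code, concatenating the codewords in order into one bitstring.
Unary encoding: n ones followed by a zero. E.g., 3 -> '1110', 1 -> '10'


Encode each number as n ones followed by a terminating 0:
  6 -> 1111110 (7 bits)
  11 -> 111111111110 (12 bits)
  2 -> 110 (3 bits)
  5 -> 111110 (6 bits)
  2 -> 110 (3 bits)
Total length = 7 + 12 + 3 + 6 + 3 = 31 bits.

Unary([6, 11, 2, 5, 2]) = 1111110111111111110110111110110 (31 bits)


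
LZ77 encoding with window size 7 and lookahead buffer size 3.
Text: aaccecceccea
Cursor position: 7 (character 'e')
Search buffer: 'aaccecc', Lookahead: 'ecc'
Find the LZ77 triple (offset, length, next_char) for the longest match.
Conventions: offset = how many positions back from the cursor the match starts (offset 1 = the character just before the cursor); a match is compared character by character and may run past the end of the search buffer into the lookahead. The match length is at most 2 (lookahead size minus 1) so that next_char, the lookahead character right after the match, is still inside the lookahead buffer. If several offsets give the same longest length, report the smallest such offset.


Try each offset into the search buffer:
  offset=1 (pos 6, char 'c'): match length 0
  offset=2 (pos 5, char 'c'): match length 0
  offset=3 (pos 4, char 'e'): match length 2
  offset=4 (pos 3, char 'c'): match length 0
  offset=5 (pos 2, char 'c'): match length 0
  offset=6 (pos 1, char 'a'): match length 0
  offset=7 (pos 0, char 'a'): match length 0
Longest match has length 2 at offset 3.
next_char = character at position 7 + 2 = 9 -> 'c'

Best match: offset=3, length=2 (matching 'ec' starting at position 4)
LZ77 triple: (3, 2, 'c')


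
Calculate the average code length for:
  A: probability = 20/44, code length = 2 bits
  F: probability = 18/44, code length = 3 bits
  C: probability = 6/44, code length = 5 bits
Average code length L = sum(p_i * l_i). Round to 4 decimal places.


Weighted contributions p_i * l_i:
  A: (20/44) * 2 = 40/44
  F: (18/44) * 3 = 54/44
  C: (6/44) * 5 = 30/44
Sum = (40 + 54 + 30)/44 = 124/44

L = 124/44 = 2.8182 bits/symbol


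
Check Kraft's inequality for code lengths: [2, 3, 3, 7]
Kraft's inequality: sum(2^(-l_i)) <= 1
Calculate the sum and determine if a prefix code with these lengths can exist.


Sum = 2^(-2) + 2^(-3) + 2^(-3) + 2^(-7)
    = 0.25 + 0.125 + 0.125 + 0.0078125
    = 65/128 = 0.5078125
Since 0.5078125 <= 1, Kraft's inequality IS satisfied.
A prefix code with these lengths CAN exist.

Kraft sum = 0.5078125. Satisfied.


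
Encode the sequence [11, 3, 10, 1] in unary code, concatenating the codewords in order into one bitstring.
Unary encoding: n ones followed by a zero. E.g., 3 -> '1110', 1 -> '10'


Encode each number as n ones followed by a terminating 0:
  11 -> 111111111110 (12 bits)
  3 -> 1110 (4 bits)
  10 -> 11111111110 (11 bits)
  1 -> 10 (2 bits)
Total length = 12 + 4 + 11 + 2 = 29 bits.

Unary([11, 3, 10, 1]) = 11111111111011101111111111010 (29 bits)


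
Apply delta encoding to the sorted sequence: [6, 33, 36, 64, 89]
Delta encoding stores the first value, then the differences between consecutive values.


First value: 6
Deltas:
  33 - 6 = 27
  36 - 33 = 3
  64 - 36 = 28
  89 - 64 = 25


Delta encoded: [6, 27, 3, 28, 25]


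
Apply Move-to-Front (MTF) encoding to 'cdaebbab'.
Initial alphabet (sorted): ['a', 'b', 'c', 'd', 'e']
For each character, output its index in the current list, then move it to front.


MTF encoding:
'c': index 2 in ['a', 'b', 'c', 'd', 'e'] -> ['c', 'a', 'b', 'd', 'e']
'd': index 3 in ['c', 'a', 'b', 'd', 'e'] -> ['d', 'c', 'a', 'b', 'e']
'a': index 2 in ['d', 'c', 'a', 'b', 'e'] -> ['a', 'd', 'c', 'b', 'e']
'e': index 4 in ['a', 'd', 'c', 'b', 'e'] -> ['e', 'a', 'd', 'c', 'b']
'b': index 4 in ['e', 'a', 'd', 'c', 'b'] -> ['b', 'e', 'a', 'd', 'c']
'b': index 0 in ['b', 'e', 'a', 'd', 'c'] -> ['b', 'e', 'a', 'd', 'c']
'a': index 2 in ['b', 'e', 'a', 'd', 'c'] -> ['a', 'b', 'e', 'd', 'c']
'b': index 1 in ['a', 'b', 'e', 'd', 'c'] -> ['b', 'a', 'e', 'd', 'c']


Output: [2, 3, 2, 4, 4, 0, 2, 1]


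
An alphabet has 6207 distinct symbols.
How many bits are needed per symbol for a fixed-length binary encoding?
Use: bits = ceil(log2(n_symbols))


log2(6207) = 12.5997
Bracket: 2^12 = 4096 < 6207 <= 2^13 = 8192
So ceil(log2(6207)) = 13

bits = ceil(log2(6207)) = ceil(12.5997) = 13 bits


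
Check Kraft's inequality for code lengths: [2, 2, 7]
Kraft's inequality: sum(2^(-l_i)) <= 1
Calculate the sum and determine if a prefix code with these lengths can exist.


Sum = 2^(-2) + 2^(-2) + 2^(-7)
    = 0.25 + 0.25 + 0.0078125
    = 65/128 = 0.5078125
Since 0.5078125 <= 1, Kraft's inequality IS satisfied.
A prefix code with these lengths CAN exist.

Kraft sum = 0.5078125. Satisfied.


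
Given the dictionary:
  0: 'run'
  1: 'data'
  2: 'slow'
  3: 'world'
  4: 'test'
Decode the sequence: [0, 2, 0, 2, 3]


Look up each index in the dictionary:
  0 -> 'run'
  2 -> 'slow'
  0 -> 'run'
  2 -> 'slow'
  3 -> 'world'

Decoded: "run slow run slow world"


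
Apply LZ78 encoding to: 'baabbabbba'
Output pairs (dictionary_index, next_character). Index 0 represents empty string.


LZ78 encoding steps:
Dictionary: {0: ''}
Step 1: w='' (idx 0), next='b' -> output (0, 'b'), add 'b' as idx 1
Step 2: w='' (idx 0), next='a' -> output (0, 'a'), add 'a' as idx 2
Step 3: w='a' (idx 2), next='b' -> output (2, 'b'), add 'ab' as idx 3
Step 4: w='b' (idx 1), next='a' -> output (1, 'a'), add 'ba' as idx 4
Step 5: w='b' (idx 1), next='b' -> output (1, 'b'), add 'bb' as idx 5
Step 6: w='ba' (idx 4), end of input -> output (4, '')


Encoded: [(0, 'b'), (0, 'a'), (2, 'b'), (1, 'a'), (1, 'b'), (4, '')]


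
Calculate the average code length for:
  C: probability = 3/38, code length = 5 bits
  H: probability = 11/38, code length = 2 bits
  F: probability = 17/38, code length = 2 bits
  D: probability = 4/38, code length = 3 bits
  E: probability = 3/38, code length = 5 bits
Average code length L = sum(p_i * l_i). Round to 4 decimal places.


Weighted contributions p_i * l_i:
  C: (3/38) * 5 = 15/38
  H: (11/38) * 2 = 22/38
  F: (17/38) * 2 = 34/38
  D: (4/38) * 3 = 12/38
  E: (3/38) * 5 = 15/38
Sum = (15 + 22 + 34 + 12 + 15)/38 = 98/38

L = 98/38 = 2.5789 bits/symbol


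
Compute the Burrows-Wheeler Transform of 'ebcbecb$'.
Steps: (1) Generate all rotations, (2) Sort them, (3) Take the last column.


Rotations (sorted):
  0: $ebcbecb -> last char: b
  1: b$ebcbec -> last char: c
  2: bcbecb$e -> last char: e
  3: becb$ebc -> last char: c
  4: cb$ebcbe -> last char: e
  5: cbecb$eb -> last char: b
  6: ebcbecb$ -> last char: $
  7: ecb$ebcb -> last char: b


BWT = bceceb$b


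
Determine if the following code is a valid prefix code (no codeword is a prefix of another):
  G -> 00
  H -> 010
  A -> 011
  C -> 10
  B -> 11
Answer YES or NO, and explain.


Checking each pair (does one codeword prefix another?):
  G='00' vs H='010': no prefix
  G='00' vs A='011': no prefix
  G='00' vs C='10': no prefix
  G='00' vs B='11': no prefix
  H='010' vs G='00': no prefix
  H='010' vs A='011': no prefix
  H='010' vs C='10': no prefix
  H='010' vs B='11': no prefix
  A='011' vs G='00': no prefix
  A='011' vs H='010': no prefix
  A='011' vs C='10': no prefix
  A='011' vs B='11': no prefix
  C='10' vs G='00': no prefix
  C='10' vs H='010': no prefix
  C='10' vs A='011': no prefix
  C='10' vs B='11': no prefix
  B='11' vs G='00': no prefix
  B='11' vs H='010': no prefix
  B='11' vs A='011': no prefix
  B='11' vs C='10': no prefix
No violation found over all pairs.

YES -- this is a valid prefix code. No codeword is a prefix of any other codeword.


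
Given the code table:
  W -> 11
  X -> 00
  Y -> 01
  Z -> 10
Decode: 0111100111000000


Decoding:
01 -> Y
11 -> W
10 -> Z
01 -> Y
11 -> W
00 -> X
00 -> X
00 -> X


Result: YWZYWXXX


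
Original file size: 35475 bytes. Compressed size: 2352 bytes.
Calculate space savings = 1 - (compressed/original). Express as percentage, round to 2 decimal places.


ratio = compressed/original = 2352/35475 = 0.0663
savings = 1 - ratio = 1 - 0.0663 = 0.9337
as a percentage: 0.9337 * 100 = 93.37%

Space savings = 1 - 2352/35475 = 93.37%


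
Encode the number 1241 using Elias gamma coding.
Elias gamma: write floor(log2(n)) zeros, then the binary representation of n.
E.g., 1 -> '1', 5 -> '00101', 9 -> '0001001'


num_bits = floor(log2(1241)) + 1 = 11
leading_zeros = num_bits - 1 = 10
binary(1241) = 10011011001

Elias gamma(1241) = '0000000000' + '10011011001' = 000000000010011011001 (21 bits)


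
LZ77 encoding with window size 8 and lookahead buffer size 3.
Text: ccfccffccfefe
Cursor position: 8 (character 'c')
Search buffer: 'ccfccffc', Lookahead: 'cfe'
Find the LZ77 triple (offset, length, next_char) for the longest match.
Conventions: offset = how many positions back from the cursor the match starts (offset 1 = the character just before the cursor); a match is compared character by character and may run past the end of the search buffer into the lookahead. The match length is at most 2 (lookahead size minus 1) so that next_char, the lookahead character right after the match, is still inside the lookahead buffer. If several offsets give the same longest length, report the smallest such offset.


Try each offset into the search buffer:
  offset=1 (pos 7, char 'c'): match length 1
  offset=2 (pos 6, char 'f'): match length 0
  offset=3 (pos 5, char 'f'): match length 0
  offset=4 (pos 4, char 'c'): match length 2
  offset=5 (pos 3, char 'c'): match length 1
  offset=6 (pos 2, char 'f'): match length 0
  offset=7 (pos 1, char 'c'): match length 2
  offset=8 (pos 0, char 'c'): match length 1
Longest match has length 2, found at offsets 4, 7; take the smallest, offset 4.
next_char = character at position 8 + 2 = 10 -> 'e'

Best match: offset=4, length=2 (matching 'cf' starting at position 4)
LZ77 triple: (4, 2, 'e')


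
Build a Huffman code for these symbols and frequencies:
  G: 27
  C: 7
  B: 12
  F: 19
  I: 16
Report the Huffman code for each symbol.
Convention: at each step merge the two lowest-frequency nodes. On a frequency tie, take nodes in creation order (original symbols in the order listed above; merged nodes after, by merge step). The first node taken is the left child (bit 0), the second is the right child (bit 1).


Huffman tree construction:
Step 1: Merge C(7) + B(12) = 19
Step 2: Merge I(16) + F(19) = 35
Step 3: Merge (C+B)(19) + G(27) = 46
Step 4: Merge (I+F)(35) + ((C+B)+G)(46) = 81
Read each symbol's code off the tree from the root (left child = 0, right child = 1).

Codes:
  G: 11 (length 2)
  C: 100 (length 3)
  B: 101 (length 3)
  F: 01 (length 2)
  I: 00 (length 2)
Average code length: 181/81 = 2.2346 bits/symbol


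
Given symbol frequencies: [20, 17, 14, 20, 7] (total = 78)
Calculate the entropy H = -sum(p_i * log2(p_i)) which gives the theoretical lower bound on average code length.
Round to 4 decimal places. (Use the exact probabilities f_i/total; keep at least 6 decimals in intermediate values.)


Per-symbol terms -p_i * log2(p_i) with p_i = f_i/78:
  p = 20/78 = 0.256410: log2(p) = -1.963474, -p*log2(p) = 0.503455
  p = 17/78 = 0.217949: log2(p) = -2.197939, -p*log2(p) = 0.479038
  p = 14/78 = 0.179487: log2(p) = -2.478047, -p*log2(p) = 0.444778
  p = 20/78 = 0.256410: log2(p) = -1.963474, -p*log2(p) = 0.503455
  p = 7/78 = 0.089744: log2(p) = -3.478047, -p*log2(p) = 0.312132
H = 0.503455 + 0.479038 + 0.444778 + 0.503455 + 0.312132 = 2.242858

H = 2.2429 bits/symbol


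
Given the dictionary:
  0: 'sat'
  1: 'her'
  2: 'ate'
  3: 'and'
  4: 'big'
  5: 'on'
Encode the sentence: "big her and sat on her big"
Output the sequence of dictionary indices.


Look up each word in the dictionary:
  'big' -> 4
  'her' -> 1
  'and' -> 3
  'sat' -> 0
  'on' -> 5
  'her' -> 1
  'big' -> 4

Encoded: [4, 1, 3, 0, 5, 1, 4]


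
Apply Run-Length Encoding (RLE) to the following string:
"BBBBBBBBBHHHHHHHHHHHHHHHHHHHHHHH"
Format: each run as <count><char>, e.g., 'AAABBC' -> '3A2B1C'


Scanning runs left to right:
  i=0: run of 'B' x 9 -> '9B'
  i=9: run of 'H' x 23 -> '23H'

RLE = 9B23H


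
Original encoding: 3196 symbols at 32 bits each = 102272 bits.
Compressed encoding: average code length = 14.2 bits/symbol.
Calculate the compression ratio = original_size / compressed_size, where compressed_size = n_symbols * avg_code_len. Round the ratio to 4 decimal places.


original_size = n_symbols * orig_bits = 3196 * 32 = 102272 bits
compressed_size = n_symbols * avg_code_len = 3196 * 14.2 = 45383.2 bits
ratio = original_size / compressed_size = 102272 / 45383.2 = 2.2535

Compression ratio = 2.2535


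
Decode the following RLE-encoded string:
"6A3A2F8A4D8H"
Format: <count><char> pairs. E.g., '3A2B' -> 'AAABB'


Expanding each <count><char> pair:
  6A -> 'AAAAAA'
  3A -> 'AAA'
  2F -> 'FF'
  8A -> 'AAAAAAAA'
  4D -> 'DDDD'
  8H -> 'HHHHHHHH'

Decoded = AAAAAAAAAFFAAAAAAAADDDDHHHHHHHH


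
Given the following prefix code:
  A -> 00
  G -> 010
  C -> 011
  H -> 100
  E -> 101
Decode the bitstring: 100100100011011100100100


Decoding step by step:
Bits 100 -> H
Bits 100 -> H
Bits 100 -> H
Bits 011 -> C
Bits 011 -> C
Bits 100 -> H
Bits 100 -> H
Bits 100 -> H


Decoded message: HHHCCHHH


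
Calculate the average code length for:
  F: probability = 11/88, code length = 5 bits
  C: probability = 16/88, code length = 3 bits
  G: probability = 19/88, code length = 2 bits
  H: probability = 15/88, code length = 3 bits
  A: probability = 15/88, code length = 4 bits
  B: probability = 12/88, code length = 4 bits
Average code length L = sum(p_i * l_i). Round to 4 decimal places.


Weighted contributions p_i * l_i:
  F: (11/88) * 5 = 55/88
  C: (16/88) * 3 = 48/88
  G: (19/88) * 2 = 38/88
  H: (15/88) * 3 = 45/88
  A: (15/88) * 4 = 60/88
  B: (12/88) * 4 = 48/88
Sum = (55 + 48 + 38 + 45 + 60 + 48)/88 = 294/88

L = 294/88 = 3.3409 bits/symbol


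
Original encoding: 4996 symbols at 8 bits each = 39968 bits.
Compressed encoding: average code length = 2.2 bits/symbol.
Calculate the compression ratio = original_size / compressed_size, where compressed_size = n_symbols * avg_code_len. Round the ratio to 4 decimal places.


original_size = n_symbols * orig_bits = 4996 * 8 = 39968 bits
compressed_size = n_symbols * avg_code_len = 4996 * 2.2 = 10991.2 bits
ratio = original_size / compressed_size = 39968 / 10991.2 = 3.6364

Compression ratio = 3.6364


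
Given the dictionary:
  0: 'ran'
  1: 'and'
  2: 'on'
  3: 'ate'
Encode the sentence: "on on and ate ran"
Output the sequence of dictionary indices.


Look up each word in the dictionary:
  'on' -> 2
  'on' -> 2
  'and' -> 1
  'ate' -> 3
  'ran' -> 0

Encoded: [2, 2, 1, 3, 0]


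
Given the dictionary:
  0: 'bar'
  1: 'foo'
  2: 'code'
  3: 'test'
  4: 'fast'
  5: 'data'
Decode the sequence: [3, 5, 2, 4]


Look up each index in the dictionary:
  3 -> 'test'
  5 -> 'data'
  2 -> 'code'
  4 -> 'fast'

Decoded: "test data code fast"


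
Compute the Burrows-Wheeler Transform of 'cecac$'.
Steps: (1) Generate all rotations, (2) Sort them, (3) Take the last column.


Rotations (sorted):
  0: $cecac -> last char: c
  1: ac$cec -> last char: c
  2: c$ceca -> last char: a
  3: cac$ce -> last char: e
  4: cecac$ -> last char: $
  5: ecac$c -> last char: c


BWT = ccae$c


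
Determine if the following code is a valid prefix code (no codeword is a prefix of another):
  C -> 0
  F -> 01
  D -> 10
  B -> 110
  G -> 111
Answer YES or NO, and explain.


Checking each pair (does one codeword prefix another?):
  C='0' vs F='01': prefix -- VIOLATION

NO -- this is NOT a valid prefix code. C (0) is a prefix of F (01).
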